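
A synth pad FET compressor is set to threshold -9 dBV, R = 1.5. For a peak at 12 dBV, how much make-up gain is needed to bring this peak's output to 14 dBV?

Without make-up, output = threshold + overshoot/1.5 = -9 + 14 = 5 dBV.
Gap to target: 9 dB.

9 dB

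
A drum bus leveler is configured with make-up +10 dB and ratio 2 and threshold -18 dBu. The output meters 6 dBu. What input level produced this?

Before make-up, the level was 6 − 10 = -4 dBu.
The compressed level sits -4 − (-18) = 14 dB over threshold.
Undo the ratio: input overshoot = 14 × 2 = 28 dB, giving input = 10 dBu.

10 dBu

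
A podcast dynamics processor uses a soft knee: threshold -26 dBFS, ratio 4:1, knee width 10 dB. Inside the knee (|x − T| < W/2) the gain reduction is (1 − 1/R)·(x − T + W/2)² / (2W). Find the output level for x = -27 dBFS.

-27.6 dBFS

x − T + W/2 = -27 − (-26) + 5 = 4.
GR = (1 − 1/4) × 4² / 20 = 0.75 × 16 / 20 = 0.6 dB.
Output = -27 − 0.6 = -27.6 dBFS.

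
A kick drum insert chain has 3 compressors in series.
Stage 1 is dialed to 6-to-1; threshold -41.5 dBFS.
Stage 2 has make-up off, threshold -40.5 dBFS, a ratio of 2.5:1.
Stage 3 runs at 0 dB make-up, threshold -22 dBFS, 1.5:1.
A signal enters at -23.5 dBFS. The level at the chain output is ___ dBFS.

Stage 1: 18 dB above -41.5 dBFS, reduced 6:1 to 3 dB above → -38.5 dBFS.
Stage 2: overshoot 2 dB → 2/2.5 = 0.8 dB → -39.7 dBFS.
Stage 3: below threshold (-39.7 ≤ -22); passes unchanged; output -39.7 dBFS.

-39.7 dBFS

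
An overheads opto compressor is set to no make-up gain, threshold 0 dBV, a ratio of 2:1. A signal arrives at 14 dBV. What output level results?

7 dBV

14 dBV sits 14 dB over threshold.
At 2:1 the overshoot is divided by 2, leaving 7 dB above threshold.
Output = 0 + 7 = 7 dBV.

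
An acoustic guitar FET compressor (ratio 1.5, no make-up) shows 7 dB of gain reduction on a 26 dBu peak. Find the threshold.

5 dBu

Let T be the threshold. Output overshoot = (input overshoot)/R, so 19 − T = (26 − T)/1.5.
1.5·(19 − T) = 26 − T → 0.5·T = 28.5 − 26 = 2.5.
T = 2.5/0.5 = 5 dBu.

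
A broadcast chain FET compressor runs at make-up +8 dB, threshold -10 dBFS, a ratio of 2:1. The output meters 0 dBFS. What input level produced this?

Before make-up, the level was 0 − 8 = -8 dBFS.
The compressed level sits -8 − (-10) = 2 dB over threshold.
Input overshoot = R × output overshoot = 4 dB → input = -10 + 4 = -6 dBFS.

-6 dBFS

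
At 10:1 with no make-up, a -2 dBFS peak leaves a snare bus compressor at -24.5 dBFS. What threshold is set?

-27 dBFS

Let T be the threshold. Output overshoot = (input overshoot)/R, so -24.5 − T = (-2 − T)/10.
10·(-24.5 − T) = -2 − T → 9·T = -245 − (-2) = -243.
T = -243/9 = -27 dBFS.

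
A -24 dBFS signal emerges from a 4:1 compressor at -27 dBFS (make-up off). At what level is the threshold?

Let T be the threshold. Output overshoot = (input overshoot)/R, so -27 − T = (-24 − T)/4.
4·(-27 − T) = -24 − T → 3·T = -108 − (-24) = -84.
T = -84/3 = -28 dBFS.

-28 dBFS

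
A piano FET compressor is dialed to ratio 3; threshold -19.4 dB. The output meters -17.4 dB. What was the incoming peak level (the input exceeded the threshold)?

-13.4 dB

The compressed level sits -17.4 − (-19.4) = 2 dB over threshold.
Input overshoot = R × output overshoot = 6 dB → input = -19.4 + 6 = -13.4 dB.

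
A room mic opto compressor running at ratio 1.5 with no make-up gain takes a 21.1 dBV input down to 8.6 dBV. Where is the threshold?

-16.4 dBV

Let T be the threshold. Output overshoot = (input overshoot)/R, so 8.6 − T = (21.1 − T)/1.5.
1.5·(8.6 − T) = 21.1 − T → 0.5·T = 12.9 − 21.1 = -8.2.
T = -8.2/0.5 = -16.4 dBV.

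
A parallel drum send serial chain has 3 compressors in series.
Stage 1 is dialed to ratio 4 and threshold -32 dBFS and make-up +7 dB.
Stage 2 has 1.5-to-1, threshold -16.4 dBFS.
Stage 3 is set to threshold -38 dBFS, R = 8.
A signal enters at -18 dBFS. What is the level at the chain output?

Stage 1: 14 dB above -32 dBFS, reduced 4:1 to 3.5 dB above → -28.5 dBFS; +7 dB make-up → -21.5 dBFS.
Stage 2: below threshold (-21.5 ≤ -16.4); passes unchanged; output -21.5 dBFS.
Stage 3: 16.5 dB above -38 dBFS, reduced 8:1 to 2.0625 dB above → -35.9375 dBFS.

-35.9375 dBFS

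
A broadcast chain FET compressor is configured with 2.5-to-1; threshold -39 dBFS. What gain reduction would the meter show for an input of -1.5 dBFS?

22.5 dB

-1.5 dBFS exceeds the threshold by 37.5 dB.
At 2.5:1, output sits 37.5/2.5 = 15 dB above threshold.
Gain reduction = 37.5 − 15 = 22.5 dB.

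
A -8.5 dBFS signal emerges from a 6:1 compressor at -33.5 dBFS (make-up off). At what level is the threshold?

Let T be the threshold. Output overshoot = (input overshoot)/R, so -33.5 − T = (-8.5 − T)/6.
6·(-33.5 − T) = -8.5 − T → 5·T = -201 − (-8.5) = -192.5.
T = -192.5/5 = -38.5 dBFS.

-38.5 dBFS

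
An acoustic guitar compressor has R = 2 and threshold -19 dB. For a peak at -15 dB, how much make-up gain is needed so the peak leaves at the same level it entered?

Overshoot 4 dB → 4/2 = 2 dB after compression, so the compressed level is -19 + 2 = -17 dB.
Make-up = target − compressed = -15 − (-17) = 2 dB.

2 dB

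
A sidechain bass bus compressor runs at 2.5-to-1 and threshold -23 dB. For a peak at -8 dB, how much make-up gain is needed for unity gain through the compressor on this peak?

Without make-up, output = threshold + overshoot/2.5 = -23 + 6 = -17 dB.
Gap to target: 9 dB.

9 dB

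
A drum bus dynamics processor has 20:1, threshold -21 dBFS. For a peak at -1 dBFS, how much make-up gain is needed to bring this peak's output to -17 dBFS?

Overshoot 20 dB → 20/20 = 1 dB after compression, so the compressed level is -21 + 1 = -20 dBFS.
Make-up = target − compressed = -17 − (-20) = 3 dB.

3 dB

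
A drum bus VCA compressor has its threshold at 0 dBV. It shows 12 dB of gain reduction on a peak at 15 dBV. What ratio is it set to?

5:1

Input overshoot = 15 − 0 = 15 dB.
Output overshoot = 15 − 12 = 3 dB.
Ratio = input overshoot / output overshoot = 15 / 3 = 5.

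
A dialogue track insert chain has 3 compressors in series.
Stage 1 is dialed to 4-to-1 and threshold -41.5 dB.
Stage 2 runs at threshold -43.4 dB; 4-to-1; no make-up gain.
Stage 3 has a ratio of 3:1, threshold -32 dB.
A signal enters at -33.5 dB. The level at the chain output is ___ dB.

-42.425 dB

Stage 1: overshoot 8 dB → 8/4 = 2 dB → -39.5 dB.
Stage 2: -39.5 dB is 3.9 dB over -43.4 dB; at 4:1 that becomes 0.975 dB over, giving -42.425 dB.
Stage 3: below threshold (-42.425 ≤ -32); passes unchanged; output -42.425 dB.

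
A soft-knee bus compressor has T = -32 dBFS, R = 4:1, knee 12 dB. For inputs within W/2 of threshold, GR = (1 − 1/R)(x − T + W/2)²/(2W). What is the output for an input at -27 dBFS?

-30.78125 dBFS

x − T + W/2 = -27 − (-32) + 6 = 11.
GR = (1 − 1/4) × 11² / 24 = 0.75 × 121 / 24 = 3.78125 dB.
Output = -27 − 3.78125 = -30.78125 dBFS.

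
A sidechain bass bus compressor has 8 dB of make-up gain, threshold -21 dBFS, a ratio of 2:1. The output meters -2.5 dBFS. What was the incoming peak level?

0 dBFS

Before make-up, the level was -2.5 − 8 = -10.5 dBFS.
That's 10.5 dB above the -21 dBFS threshold.
Input overshoot = R × output overshoot = 21 dB → input = -21 + 21 = 0 dBFS.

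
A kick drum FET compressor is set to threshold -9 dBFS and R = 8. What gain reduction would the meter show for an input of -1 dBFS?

7 dB

Overshoot = -1 − (-9) = 8 dB.
A 8:1 ratio leaves 1 dB of that excess.
GR = overshoot in − overshoot out = 8 − 1 = 7 dB.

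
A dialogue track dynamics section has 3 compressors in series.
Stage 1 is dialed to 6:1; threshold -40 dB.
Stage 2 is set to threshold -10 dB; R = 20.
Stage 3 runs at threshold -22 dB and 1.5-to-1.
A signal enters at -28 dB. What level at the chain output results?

-38 dB

Stage 1: 12 dB above -40 dB, reduced 6:1 to 2 dB above → -38 dB.
Stage 2: below threshold (-38 ≤ -10); passes unchanged; output -38 dB.
Stage 3: -38 dB is at or below the -22 dB threshold — no compression; output -38 dB.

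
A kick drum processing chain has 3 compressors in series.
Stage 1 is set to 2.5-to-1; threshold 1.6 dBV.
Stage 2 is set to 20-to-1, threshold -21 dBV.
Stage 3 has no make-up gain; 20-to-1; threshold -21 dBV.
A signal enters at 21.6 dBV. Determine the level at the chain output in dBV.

Stage 1: overshoot 20 dB → 20/2.5 = 8 dB → 9.6 dBV.
Stage 2: 30.6 dB above -21 dBV, reduced 20:1 to 1.53 dB above → -19.47 dBV.
Stage 3: 1.53 dB above -21 dBV, reduced 20:1 to 0.0765 dB above → -20.9235 dBV.

-20.9235 dBV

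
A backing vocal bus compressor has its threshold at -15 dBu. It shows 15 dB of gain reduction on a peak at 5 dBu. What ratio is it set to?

Input overshoot = 5 − (-15) = 20 dB.
Output overshoot = 20 − 15 = 5 dB.
Ratio = input overshoot / output overshoot = 20 / 5 = 4.

4:1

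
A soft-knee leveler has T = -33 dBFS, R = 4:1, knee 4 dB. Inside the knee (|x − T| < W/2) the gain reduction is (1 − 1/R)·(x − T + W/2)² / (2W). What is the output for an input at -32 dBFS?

x − T + W/2 = -32 − (-33) + 2 = 3.
GR = (1 − 1/4) × 3² / 8 = 0.75 × 9 / 8 = 0.84375 dB.
Output = -32 − 0.84375 = -32.84375 dBFS.

-32.84375 dBFS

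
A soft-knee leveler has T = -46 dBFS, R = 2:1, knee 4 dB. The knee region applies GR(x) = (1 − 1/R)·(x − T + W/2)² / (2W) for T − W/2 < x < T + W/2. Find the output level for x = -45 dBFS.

x − T + W/2 = -45 − (-46) + 2 = 3.
GR = (1 − 1/2) × 3² / 8 = 0.5 × 9 / 8 = 0.5625 dB.
Output = -45 − 0.5625 = -45.5625 dBFS.

-45.5625 dBFS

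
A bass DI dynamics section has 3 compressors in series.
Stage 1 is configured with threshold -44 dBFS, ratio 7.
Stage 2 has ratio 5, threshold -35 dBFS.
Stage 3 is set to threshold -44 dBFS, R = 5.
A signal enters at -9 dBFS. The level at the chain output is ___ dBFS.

Stage 1: -9 dBFS is 35 dB over -44 dBFS; at 7:1 that becomes 5 dB over, giving -39 dBFS.
Stage 2: -39 dBFS ≤ -35 dBFS, so stage 2 doesn't engage; output -39 dBFS.
Stage 3: overshoot 5 dB → 5/5 = 1 dB → -43 dBFS.

-43 dBFS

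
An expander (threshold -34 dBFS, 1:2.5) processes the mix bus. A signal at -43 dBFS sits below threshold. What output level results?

-56.5 dBFS

Undershoot = (-34) − (-43) = 9 dB.
At 1:2.5, that expands to 22.5 dB under threshold.
Output = -34 − 22.5 = -56.5 dBFS.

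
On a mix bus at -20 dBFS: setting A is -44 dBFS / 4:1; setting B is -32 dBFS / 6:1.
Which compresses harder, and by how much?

A: overshoot 24 dB → output overshoot 6 dB → GR 18 dB.
B: overshoot 12 dB → output overshoot 2 dB → GR 10 dB.
A reduces 8 dB more.

A, by 8 dB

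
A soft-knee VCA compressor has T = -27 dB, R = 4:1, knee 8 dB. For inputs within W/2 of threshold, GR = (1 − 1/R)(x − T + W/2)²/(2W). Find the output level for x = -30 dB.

-30.046875 dB

x − T + W/2 = -30 − (-27) + 4 = 1.
GR = (1 − 1/4) × 1² / 16 = 0.75 × 1 / 16 = 0.046875 dB.
Output = -30 − 0.046875 = -30.046875 dB.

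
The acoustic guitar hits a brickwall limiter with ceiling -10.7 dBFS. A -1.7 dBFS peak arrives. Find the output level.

At ∞:1, everything above -10.7 dBFS is held at the ceiling.

-10.7 dBFS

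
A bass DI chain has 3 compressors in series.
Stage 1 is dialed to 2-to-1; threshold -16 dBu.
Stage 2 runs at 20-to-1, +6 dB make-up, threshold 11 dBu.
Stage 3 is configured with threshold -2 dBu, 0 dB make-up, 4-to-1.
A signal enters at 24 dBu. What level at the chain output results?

1 dBu

Stage 1: 24 dBu is 40 dB over -16 dBu; at 2:1 that becomes 20 dB over, giving 4 dBu.
Stage 2: below threshold (4 ≤ 11); passes unchanged; make-up brings it to 10 dBu.
Stage 3: 10 dBu is 12 dB over -2 dBu; at 4:1 that becomes 3 dB over, giving 1 dBu.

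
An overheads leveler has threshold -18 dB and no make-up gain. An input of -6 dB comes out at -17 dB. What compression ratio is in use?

12:1

Input overshoot = -6 − (-18) = 12 dB; output overshoot = -17 − (-18) = 1 dB.
Ratio = 12 / 1 = 12.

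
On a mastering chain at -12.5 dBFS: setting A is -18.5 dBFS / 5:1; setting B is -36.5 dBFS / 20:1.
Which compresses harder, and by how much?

B, by 18 dB

A: 6 dB over, compressed to 1.2 dB over, so 4.8 dB of GR.
B: 24 dB over, compressed to 1.2 dB over, so 22.8 dB of GR.
Difference: 18 dB in favour of B.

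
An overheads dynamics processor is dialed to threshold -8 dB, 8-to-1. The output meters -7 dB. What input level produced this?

The compressed level sits -7 − (-8) = 1 dB over threshold.
Undo the ratio: input overshoot = 1 × 8 = 8 dB, giving input = 0 dB.

0 dB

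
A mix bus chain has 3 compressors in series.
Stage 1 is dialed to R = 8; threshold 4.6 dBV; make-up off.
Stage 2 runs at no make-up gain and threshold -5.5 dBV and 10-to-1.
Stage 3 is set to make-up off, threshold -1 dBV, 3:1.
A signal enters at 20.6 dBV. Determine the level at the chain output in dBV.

Stage 1: overshoot 16 dB → 16/8 = 2 dB → 6.6 dBV.
Stage 2: overshoot 12.1 dB → 12.1/10 = 1.21 dB → -4.29 dBV.
Stage 3: -4.29 dBV ≤ -1 dBV, so stage 3 doesn't engage; output -4.29 dBV.

-4.29 dBV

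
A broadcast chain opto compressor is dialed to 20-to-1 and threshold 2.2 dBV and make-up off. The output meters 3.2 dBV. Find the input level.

The compressed level sits 3.2 − 2.2 = 1 dB over threshold.
Input overshoot = R × output overshoot = 20 dB → input = 2.2 + 20 = 22.2 dBV.

22.2 dBV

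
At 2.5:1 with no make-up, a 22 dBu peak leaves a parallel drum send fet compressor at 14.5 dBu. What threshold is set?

9.5 dBu

Gain reduction = 22 − 14.5 = 7.5 dB; output overshoot = GR / (R − 1) = 7.5 / 1.5 = 5 dB.
Threshold = output − output overshoot = 14.5 − 5 = 9.5 dBu.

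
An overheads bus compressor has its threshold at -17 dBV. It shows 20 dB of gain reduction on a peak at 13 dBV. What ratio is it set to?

Input overshoot = 13 − (-17) = 30 dB.
Output overshoot = 30 − 20 = 10 dB.
Ratio = input overshoot / output overshoot = 30 / 10 = 3.

3:1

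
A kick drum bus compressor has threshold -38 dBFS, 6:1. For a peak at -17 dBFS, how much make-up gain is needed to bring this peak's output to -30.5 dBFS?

4 dB

Overshoot 21 dB → 21/6 = 3.5 dB after compression, so the compressed level is -38 + 3.5 = -34.5 dBFS.
Make-up = target − compressed = -30.5 − (-34.5) = 4 dB.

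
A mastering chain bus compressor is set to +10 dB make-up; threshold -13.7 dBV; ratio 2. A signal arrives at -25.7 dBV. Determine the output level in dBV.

-25.7 dBV is 12 dB below the -13.7 dBV threshold, so no gain reduction is applied.
Make-up gain adds 10 dB: -25.7 + 10 = -15.7 dBV.

-15.7 dBV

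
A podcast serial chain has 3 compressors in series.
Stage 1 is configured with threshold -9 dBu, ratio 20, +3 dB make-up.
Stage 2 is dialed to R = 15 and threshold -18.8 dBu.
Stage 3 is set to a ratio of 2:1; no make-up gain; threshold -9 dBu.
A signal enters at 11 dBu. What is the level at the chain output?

-17.88 dBu

Stage 1: overshoot 20 dB → 20/20 = 1 dB → -8 dBu; +3 dB make-up → -5 dBu.
Stage 2: 13.8 dB above -18.8 dBu, reduced 15:1 to 0.92 dB above → -17.88 dBu.
Stage 3: -17.88 dBu ≤ -9 dBu, so stage 3 doesn't engage; output -17.88 dBu.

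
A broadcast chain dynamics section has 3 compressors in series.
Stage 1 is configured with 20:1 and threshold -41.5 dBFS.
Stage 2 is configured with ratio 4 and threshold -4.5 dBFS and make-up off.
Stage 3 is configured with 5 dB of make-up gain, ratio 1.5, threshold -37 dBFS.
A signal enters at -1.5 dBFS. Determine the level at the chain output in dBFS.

Stage 1: overshoot 40 dB → 40/20 = 2 dB → -39.5 dBFS.
Stage 2: below threshold (-39.5 ≤ -4.5); passes unchanged; output -39.5 dBFS.
Stage 3: -39.5 dBFS ≤ -37 dBFS, so stage 3 doesn't engage; make-up brings it to -34.5 dBFS.

-34.5 dBFS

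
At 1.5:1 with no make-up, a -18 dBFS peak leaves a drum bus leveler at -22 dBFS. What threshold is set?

-30 dBFS

Let T be the threshold. Output overshoot = (input overshoot)/R, so -22 − T = (-18 − T)/1.5.
1.5·(-22 − T) = -18 − T → 0.5·T = -33 − (-18) = -15.
T = -15/0.5 = -30 dBFS.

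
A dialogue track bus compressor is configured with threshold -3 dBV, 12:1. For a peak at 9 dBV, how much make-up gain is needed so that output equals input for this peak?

The peak compresses to -3 + 12/12 = -2 dBV.
To reach 9 dBV requires 9 − (-2) = 11 dB of make-up.

11 dB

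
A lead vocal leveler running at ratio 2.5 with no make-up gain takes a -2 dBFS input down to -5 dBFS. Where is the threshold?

Let T be the threshold. Output overshoot = (input overshoot)/R, so -5 − T = (-2 − T)/2.5.
2.5·(-5 − T) = -2 − T → 1.5·T = -12.5 − (-2) = -10.5.
T = -10.5/1.5 = -7 dBFS.

-7 dBFS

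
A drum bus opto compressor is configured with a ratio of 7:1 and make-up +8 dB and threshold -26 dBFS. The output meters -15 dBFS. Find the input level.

-5 dBFS

Remove make-up: -15 − 8 = -23 dBFS.
The compressed level sits -23 − (-26) = 3 dB over threshold.
Undo the ratio: input overshoot = 3 × 7 = 21 dB, giving input = -5 dBFS.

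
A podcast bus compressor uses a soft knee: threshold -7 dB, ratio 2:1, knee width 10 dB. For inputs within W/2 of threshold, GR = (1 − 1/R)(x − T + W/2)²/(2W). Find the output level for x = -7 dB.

-7.625 dB

x − T + W/2 = -7 − (-7) + 5 = 5.
GR = (1 − 1/2) × 5² / 20 = 0.5 × 25 / 20 = 0.625 dB.
Output = -7 − 0.625 = -7.625 dB.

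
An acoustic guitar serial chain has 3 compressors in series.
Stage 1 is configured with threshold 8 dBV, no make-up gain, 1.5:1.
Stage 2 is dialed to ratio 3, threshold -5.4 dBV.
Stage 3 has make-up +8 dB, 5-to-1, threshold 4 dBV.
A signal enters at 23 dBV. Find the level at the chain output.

10.4 dBV

Stage 1: 23 dBV is 15 dB over 8 dBV; at 1.5:1 that becomes 10 dB over, giving 18 dBV.
Stage 2: 18 dBV is 23.4 dB over -5.4 dBV; at 3:1 that becomes 7.8 dB over, giving 2.4 dBV.
Stage 3: below threshold (2.4 ≤ 4); passes unchanged; make-up brings it to 10.4 dBV.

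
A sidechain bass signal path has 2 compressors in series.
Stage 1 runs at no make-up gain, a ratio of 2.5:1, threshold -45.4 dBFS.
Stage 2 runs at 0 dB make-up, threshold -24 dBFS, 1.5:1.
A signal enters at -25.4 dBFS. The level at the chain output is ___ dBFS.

-37.4 dBFS

Stage 1: 20 dB above -45.4 dBFS, reduced 2.5:1 to 8 dB above → -37.4 dBFS.
Stage 2: below threshold (-37.4 ≤ -24); passes unchanged; output -37.4 dBFS.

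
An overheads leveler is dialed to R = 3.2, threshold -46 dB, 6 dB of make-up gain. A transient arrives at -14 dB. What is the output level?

-30 dB

-14 dB sits 32 dB over threshold.
At 3.2:1 the overshoot is divided by 3.2, leaving 10 dB above threshold.
That puts the output at -36 dB; make-up adds 6 dB, giving -30 dB.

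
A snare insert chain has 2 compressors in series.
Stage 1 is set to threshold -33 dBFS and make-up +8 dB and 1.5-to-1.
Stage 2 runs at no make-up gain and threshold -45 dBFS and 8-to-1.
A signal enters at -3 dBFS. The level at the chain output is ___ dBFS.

-40 dBFS

Stage 1: -3 dBFS is 30 dB over -33 dBFS; at 1.5:1 that becomes 20 dB over, giving -13 dBFS; +8 dB make-up → -5 dBFS.
Stage 2: overshoot 40 dB → 40/8 = 5 dB → -40 dBFS.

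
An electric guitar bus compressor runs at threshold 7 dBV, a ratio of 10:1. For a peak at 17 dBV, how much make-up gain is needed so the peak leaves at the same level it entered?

9 dB

The peak compresses to 7 + 10/10 = 8 dBV.
To reach 17 dBV requires 17 − 8 = 9 dB of make-up.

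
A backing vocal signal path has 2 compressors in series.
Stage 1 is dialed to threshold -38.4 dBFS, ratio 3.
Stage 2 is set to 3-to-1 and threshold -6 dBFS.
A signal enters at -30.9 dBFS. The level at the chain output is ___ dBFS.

Stage 1: 7.5 dB above -38.4 dBFS, reduced 3:1 to 2.5 dB above → -35.9 dBFS.
Stage 2: -35.9 dBFS is at or below the -6 dBFS threshold — no compression; output -35.9 dBFS.

-35.9 dBFS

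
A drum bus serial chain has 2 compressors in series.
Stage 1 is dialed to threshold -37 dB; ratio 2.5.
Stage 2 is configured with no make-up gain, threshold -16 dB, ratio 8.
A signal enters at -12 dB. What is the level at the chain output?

Stage 1: -12 dB is 25 dB over -37 dB; at 2.5:1 that becomes 10 dB over, giving -27 dB.
Stage 2: below threshold (-27 ≤ -16); passes unchanged; output -27 dB.

-27 dB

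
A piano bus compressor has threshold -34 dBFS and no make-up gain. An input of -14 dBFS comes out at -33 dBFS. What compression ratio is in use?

20:1

Input overshoot = -14 − (-34) = 20 dB; output overshoot = -33 − (-34) = 1 dB.
Ratio = 20 / 1 = 20.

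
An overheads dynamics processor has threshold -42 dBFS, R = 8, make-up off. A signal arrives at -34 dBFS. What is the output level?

-34 dBFS sits 8 dB over threshold.
At 8:1 the overshoot is divided by 8, leaving 1 dB above threshold.
So the level is -42 + 1 = -41 dBFS.

-41 dBFS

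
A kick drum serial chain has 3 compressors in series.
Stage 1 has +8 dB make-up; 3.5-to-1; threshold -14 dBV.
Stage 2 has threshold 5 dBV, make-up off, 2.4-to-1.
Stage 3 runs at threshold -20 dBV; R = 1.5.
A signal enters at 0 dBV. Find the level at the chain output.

Stage 1: overshoot 14 dB → 14/3.5 = 4 dB → -10 dBV; +8 dB make-up → -2 dBV.
Stage 2: -2 dBV is at or below the 5 dBV threshold — no compression; output -2 dBV.
Stage 3: -2 dBV is 18 dB over -20 dBV; at 1.5:1 that becomes 12 dB over, giving -8 dBV.

-8 dBV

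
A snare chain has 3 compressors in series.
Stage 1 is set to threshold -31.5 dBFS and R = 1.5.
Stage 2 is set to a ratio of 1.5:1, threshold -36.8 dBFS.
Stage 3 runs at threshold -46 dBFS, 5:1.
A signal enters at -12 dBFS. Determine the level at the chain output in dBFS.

Stage 1: overshoot 19.5 dB → 19.5/1.5 = 13 dB → -18.5 dBFS.
Stage 2: 18.3 dB above -36.8 dBFS, reduced 1.5:1 to 12.2 dB above → -24.6 dBFS.
Stage 3: overshoot 21.4 dB → 21.4/5 = 4.28 dB → -41.72 dBFS.

-41.72 dBFS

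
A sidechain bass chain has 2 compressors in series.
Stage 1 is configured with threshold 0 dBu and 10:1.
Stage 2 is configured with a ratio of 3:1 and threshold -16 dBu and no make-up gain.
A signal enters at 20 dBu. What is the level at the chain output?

Stage 1: overshoot 20 dB → 20/10 = 2 dB → 2 dBu.
Stage 2: 18 dB above -16 dBu, reduced 3:1 to 6 dB above → -10 dBu.

-10 dBu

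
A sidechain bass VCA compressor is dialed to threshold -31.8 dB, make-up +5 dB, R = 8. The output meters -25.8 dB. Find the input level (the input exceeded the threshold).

Stripping the +5 dB make-up gives -30.8 dB at the gain stage.
The compressed level sits -30.8 − (-31.8) = 1 dB over threshold.
Input overshoot = R × output overshoot = 8 dB → input = -31.8 + 8 = -23.8 dB.

-23.8 dB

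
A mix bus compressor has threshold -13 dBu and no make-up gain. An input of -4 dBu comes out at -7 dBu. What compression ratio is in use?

1.5:1

Input overshoot = -4 − (-13) = 9 dB; output overshoot = -7 − (-13) = 6 dB.
Ratio = 9 / 6 = 1.5.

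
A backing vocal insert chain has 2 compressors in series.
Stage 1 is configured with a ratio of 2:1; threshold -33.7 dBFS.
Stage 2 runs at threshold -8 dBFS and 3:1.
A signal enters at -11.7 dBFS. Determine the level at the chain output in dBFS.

Stage 1: overshoot 22 dB → 22/2 = 11 dB → -22.7 dBFS.
Stage 2: -22.7 dBFS is at or below the -8 dBFS threshold — no compression; output -22.7 dBFS.

-22.7 dBFS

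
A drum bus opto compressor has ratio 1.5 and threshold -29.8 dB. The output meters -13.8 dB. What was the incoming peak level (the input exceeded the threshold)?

-5.8 dB

That's 16 dB above the -29.8 dB threshold.
Input overshoot = R × output overshoot = 24 dB → input = -29.8 + 24 = -5.8 dB.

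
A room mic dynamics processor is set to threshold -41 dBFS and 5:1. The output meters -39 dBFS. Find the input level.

Post-compression overshoot = -39 − (-41) = 2 dB.
Before 5:1 compression the overshoot was 2 × 5 = 10 dB, so input = -41 + 10 = -31 dBFS.

-31 dBFS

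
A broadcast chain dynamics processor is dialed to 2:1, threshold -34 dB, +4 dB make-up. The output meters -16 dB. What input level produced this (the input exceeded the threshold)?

Remove make-up: -16 − 4 = -20 dB.
That's 14 dB above the -34 dB threshold.
Input overshoot = R × output overshoot = 28 dB → input = -34 + 28 = -6 dB.

-6 dB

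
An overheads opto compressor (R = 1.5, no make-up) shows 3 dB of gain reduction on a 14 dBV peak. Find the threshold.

5 dBV

Gain reduction = 14 − 11 = 3 dB; output overshoot = GR / (R − 1) = 3 / 0.5 = 6 dB.
Threshold = output − output overshoot = 11 − 6 = 5 dBV.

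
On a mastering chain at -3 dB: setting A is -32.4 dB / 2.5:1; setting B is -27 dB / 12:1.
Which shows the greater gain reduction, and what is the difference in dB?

A: overshoot 29.4 dB → output overshoot 11.76 dB → GR 17.64 dB.
B: overshoot 24 dB → output overshoot 2 dB → GR 22 dB.
B reduces 4.36 dB more.

B, by 4.36 dB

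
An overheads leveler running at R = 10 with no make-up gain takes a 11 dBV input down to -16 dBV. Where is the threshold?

-19 dBV

Gain reduction = 11 − (-16) = 27 dB; output overshoot = GR / (R − 1) = 27 / 9 = 3 dB.
Threshold = output − output overshoot = -16 − 3 = -19 dBV.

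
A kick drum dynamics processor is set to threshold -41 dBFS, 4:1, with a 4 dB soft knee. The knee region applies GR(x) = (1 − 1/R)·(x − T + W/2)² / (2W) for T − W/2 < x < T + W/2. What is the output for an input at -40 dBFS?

x − T + W/2 = -40 − (-41) + 2 = 3.
GR = (1 − 1/4) × 3² / 8 = 0.75 × 9 / 8 = 0.84375 dB.
Output = -40 − 0.84375 = -40.84375 dBFS.

-40.84375 dBFS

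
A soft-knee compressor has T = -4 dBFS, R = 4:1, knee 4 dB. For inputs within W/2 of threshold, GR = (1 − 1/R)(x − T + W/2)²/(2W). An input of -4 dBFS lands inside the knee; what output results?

x − T + W/2 = -4 − (-4) + 2 = 2.
GR = (1 − 1/4) × 2² / 8 = 0.75 × 4 / 8 = 0.375 dB.
Output = -4 − 0.375 = -4.375 dBFS.

-4.375 dBFS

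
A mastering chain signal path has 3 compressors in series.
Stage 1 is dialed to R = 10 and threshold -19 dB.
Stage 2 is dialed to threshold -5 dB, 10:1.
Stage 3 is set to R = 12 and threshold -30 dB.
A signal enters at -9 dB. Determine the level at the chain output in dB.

Stage 1: overshoot 10 dB → 10/10 = 1 dB → -18 dB.
Stage 2: below threshold (-18 ≤ -5); passes unchanged; output -18 dB.
Stage 3: -18 dB is 12 dB over -30 dB; at 12:1 that becomes 1 dB over, giving -29 dB.

-29 dB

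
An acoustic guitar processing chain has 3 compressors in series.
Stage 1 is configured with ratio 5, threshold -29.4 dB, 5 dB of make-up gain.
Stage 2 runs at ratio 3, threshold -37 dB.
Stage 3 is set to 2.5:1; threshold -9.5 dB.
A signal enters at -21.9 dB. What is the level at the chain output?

Stage 1: overshoot 7.5 dB → 7.5/5 = 1.5 dB → -27.9 dB; +5 dB make-up → -22.9 dB.
Stage 2: overshoot 14.1 dB → 14.1/3 = 4.7 dB → -32.3 dB.
Stage 3: -32.3 dB is at or below the -9.5 dB threshold — no compression; output -32.3 dB.

-32.3 dB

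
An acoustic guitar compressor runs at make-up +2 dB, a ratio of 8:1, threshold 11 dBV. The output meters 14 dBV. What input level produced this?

19 dBV

Remove make-up: 14 − 2 = 12 dBV.
That's 1 dB above the 11 dBV threshold.
Before 8:1 compression the overshoot was 1 × 8 = 8 dB, so input = 11 + 8 = 19 dBV.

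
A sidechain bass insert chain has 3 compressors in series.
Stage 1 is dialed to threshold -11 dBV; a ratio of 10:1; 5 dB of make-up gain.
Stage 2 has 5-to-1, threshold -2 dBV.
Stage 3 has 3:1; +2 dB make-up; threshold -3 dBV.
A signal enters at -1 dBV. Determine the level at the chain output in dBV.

-3 dBV

Stage 1: -1 dBV is 10 dB over -11 dBV; at 10:1 that becomes 1 dB over, giving -10 dBV; +5 dB make-up → -5 dBV.
Stage 2: -5 dBV is at or below the -2 dBV threshold — no compression; output -5 dBV.
Stage 3: below threshold (-5 ≤ -3); passes unchanged; make-up brings it to -3 dBV.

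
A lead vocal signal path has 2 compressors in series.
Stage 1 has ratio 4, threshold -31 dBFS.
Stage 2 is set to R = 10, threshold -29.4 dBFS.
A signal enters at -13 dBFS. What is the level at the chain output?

-29.11 dBFS

Stage 1: 18 dB above -31 dBFS, reduced 4:1 to 4.5 dB above → -26.5 dBFS.
Stage 2: -26.5 dBFS is 2.9 dB over -29.4 dBFS; at 10:1 that becomes 0.29 dB over, giving -29.11 dBFS.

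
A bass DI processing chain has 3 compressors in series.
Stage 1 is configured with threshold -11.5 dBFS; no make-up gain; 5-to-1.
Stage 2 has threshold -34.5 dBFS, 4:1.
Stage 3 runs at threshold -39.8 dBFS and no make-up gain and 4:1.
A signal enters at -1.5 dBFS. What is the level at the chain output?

-36.9125 dBFS

Stage 1: 10 dB above -11.5 dBFS, reduced 5:1 to 2 dB above → -9.5 dBFS.
Stage 2: 25 dB above -34.5 dBFS, reduced 4:1 to 6.25 dB above → -28.25 dBFS.
Stage 3: 11.55 dB above -39.8 dBFS, reduced 4:1 to 2.8875 dB above → -36.9125 dBFS.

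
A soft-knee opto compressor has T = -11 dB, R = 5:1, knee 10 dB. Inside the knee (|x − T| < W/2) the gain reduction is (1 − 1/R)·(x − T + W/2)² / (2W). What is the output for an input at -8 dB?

-10.56 dB

x − T + W/2 = -8 − (-11) + 5 = 8.
GR = (1 − 1/5) × 8² / 20 = 0.8 × 64 / 20 = 2.56 dB.
Output = -8 − 2.56 = -10.56 dB.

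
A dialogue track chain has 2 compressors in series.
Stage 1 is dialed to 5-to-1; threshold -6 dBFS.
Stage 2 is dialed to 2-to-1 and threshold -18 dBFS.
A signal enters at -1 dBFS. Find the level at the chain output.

-11.5 dBFS

Stage 1: -1 dBFS is 5 dB over -6 dBFS; at 5:1 that becomes 1 dB over, giving -5 dBFS.
Stage 2: 13 dB above -18 dBFS, reduced 2:1 to 6.5 dB above → -11.5 dBFS.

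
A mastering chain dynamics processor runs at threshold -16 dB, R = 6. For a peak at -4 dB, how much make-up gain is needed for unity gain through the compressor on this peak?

Overshoot 12 dB → 12/6 = 2 dB after compression, so the compressed level is -16 + 2 = -14 dB.
Make-up = target − compressed = -4 − (-14) = 10 dB.

10 dB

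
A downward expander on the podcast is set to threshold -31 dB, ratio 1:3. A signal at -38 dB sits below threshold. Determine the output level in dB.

-52 dB

The input is 7 dB below the -31 dB threshold.
A 1:3 expander multiplies undershoot by 3: 7 × 3 = 21 dB below threshold.
Output = -31 − 21 = -52 dB.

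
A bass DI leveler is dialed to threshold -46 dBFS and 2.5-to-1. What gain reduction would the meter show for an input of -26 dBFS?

-26 dBFS exceeds the threshold by 20 dB.
After 2.5:1 compression the overshoot becomes 20/2.5 = 8 dB.
Gain reduction = 20 − 8 = 12 dB.

12 dB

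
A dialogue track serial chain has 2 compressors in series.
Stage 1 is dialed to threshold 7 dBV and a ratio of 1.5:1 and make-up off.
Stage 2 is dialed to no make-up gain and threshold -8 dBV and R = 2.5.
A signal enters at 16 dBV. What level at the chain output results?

Stage 1: overshoot 9 dB → 9/1.5 = 6 dB → 13 dBV.
Stage 2: 13 dBV is 21 dB over -8 dBV; at 2.5:1 that becomes 8.4 dB over, giving 0.4 dBV.

0.4 dBV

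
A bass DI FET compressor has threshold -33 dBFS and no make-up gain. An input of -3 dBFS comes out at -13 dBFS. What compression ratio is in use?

1.5:1

Input overshoot = -3 − (-33) = 30 dB; output overshoot = -13 − (-33) = 20 dB.
Ratio = 30 / 20 = 1.5.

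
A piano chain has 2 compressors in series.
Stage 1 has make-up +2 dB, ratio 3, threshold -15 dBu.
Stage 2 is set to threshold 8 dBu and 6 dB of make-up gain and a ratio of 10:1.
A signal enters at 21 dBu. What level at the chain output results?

5 dBu

Stage 1: overshoot 36 dB → 36/3 = 12 dB → -3 dBu; +2 dB make-up → -1 dBu.
Stage 2: -1 dBu is at or below the 8 dBu threshold — no compression; make-up brings it to 5 dBu.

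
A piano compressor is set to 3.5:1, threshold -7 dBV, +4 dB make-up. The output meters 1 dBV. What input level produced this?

7 dBV

Before make-up, the level was 1 − 4 = -3 dBV.
The compressed level sits -3 − (-7) = 4 dB over threshold.
Before 3.5:1 compression the overshoot was 4 × 3.5 = 14 dB, so input = -7 + 14 = 7 dBV.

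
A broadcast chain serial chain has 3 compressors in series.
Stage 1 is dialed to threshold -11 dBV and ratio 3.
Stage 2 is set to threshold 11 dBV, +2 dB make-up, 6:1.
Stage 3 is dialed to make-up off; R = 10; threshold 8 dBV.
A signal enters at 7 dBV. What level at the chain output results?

-3 dBV

Stage 1: 18 dB above -11 dBV, reduced 3:1 to 6 dB above → -5 dBV.
Stage 2: -5 dBV is at or below the 11 dBV threshold — no compression; make-up brings it to -3 dBV.
Stage 3: -3 dBV is at or below the 8 dBV threshold — no compression; output -3 dBV.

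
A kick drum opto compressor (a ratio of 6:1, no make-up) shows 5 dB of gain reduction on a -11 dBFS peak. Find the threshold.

-17 dBFS

Gain reduction = -11 − (-16) = 5 dB; output overshoot = GR / (R − 1) = 5 / 5 = 1 dB.
Threshold = output − output overshoot = -16 − 1 = -17 dBFS.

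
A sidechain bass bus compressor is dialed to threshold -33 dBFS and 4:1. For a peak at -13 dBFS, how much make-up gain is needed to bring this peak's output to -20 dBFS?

8 dB

The peak compresses to -33 + 20/4 = -28 dBFS.
To reach -20 dBFS requires -20 − (-28) = 8 dB of make-up.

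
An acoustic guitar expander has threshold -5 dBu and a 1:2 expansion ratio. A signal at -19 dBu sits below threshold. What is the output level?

-33 dBu

Undershoot = (-5) − (-19) = 14 dB.
At 1:2, that expands to 28 dB under threshold.
Output = -5 − 28 = -33 dBu.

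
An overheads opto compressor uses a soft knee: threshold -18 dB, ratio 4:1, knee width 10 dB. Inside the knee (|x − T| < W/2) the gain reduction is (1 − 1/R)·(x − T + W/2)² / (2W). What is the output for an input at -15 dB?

-17.4 dB

x − T + W/2 = -15 − (-18) + 5 = 8.
GR = (1 − 1/4) × 8² / 20 = 0.75 × 64 / 20 = 2.4 dB.
Output = -15 − 2.4 = -17.4 dB.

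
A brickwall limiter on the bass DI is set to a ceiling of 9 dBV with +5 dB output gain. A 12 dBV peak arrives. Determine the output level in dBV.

14 dBV

The limiter clamps the peak to its 9 dBV ceiling.
Output gain then adds 5 dB: 9 + 5 = 14 dBV.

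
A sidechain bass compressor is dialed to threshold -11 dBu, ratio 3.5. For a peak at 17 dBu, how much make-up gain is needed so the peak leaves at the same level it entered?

20 dB

The peak compresses to -11 + 28/3.5 = -3 dBu.
To reach 17 dBu requires 17 − (-3) = 20 dB of make-up.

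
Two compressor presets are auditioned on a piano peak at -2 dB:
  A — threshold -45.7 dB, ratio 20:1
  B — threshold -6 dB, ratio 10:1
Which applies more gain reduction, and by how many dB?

A, by 37.915 dB

A: 43.7 dB over, compressed to 2.185 dB over, so 41.515 dB of GR.
B: 4 dB over, compressed to 0.4 dB over, so 3.6 dB of GR.
A applies 37.915 dB more gain reduction.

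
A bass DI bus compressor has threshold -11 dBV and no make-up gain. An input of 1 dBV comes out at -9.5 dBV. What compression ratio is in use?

8:1

Input overshoot = 1 − (-11) = 12 dB; output overshoot = -9.5 − (-11) = 1.5 dB.
Ratio = 12 / 1.5 = 8.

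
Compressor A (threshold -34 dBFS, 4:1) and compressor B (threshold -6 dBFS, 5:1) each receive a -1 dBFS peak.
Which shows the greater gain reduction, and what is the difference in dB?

A, by 20.75 dB

A: overshoot 33 dB → output overshoot 8.25 dB → GR 24.75 dB.
B: overshoot 5 dB → output overshoot 1 dB → GR 4 dB.
A applies 20.75 dB more gain reduction.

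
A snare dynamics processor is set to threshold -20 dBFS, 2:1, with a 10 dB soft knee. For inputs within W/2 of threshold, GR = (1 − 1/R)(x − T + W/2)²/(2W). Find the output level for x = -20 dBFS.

-20.625 dBFS

x − T + W/2 = -20 − (-20) + 5 = 5.
GR = (1 − 1/2) × 5² / 20 = 0.5 × 25 / 20 = 0.625 dB.
Output = -20 − 0.625 = -20.625 dBFS.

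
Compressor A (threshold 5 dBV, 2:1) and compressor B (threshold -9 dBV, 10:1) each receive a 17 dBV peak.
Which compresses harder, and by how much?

B, by 17.4 dB

A: GR = 12 − 12/2 = 6 dB.
B: GR = 26 − 26/10 = 23.4 dB.
B applies 17.4 dB more gain reduction.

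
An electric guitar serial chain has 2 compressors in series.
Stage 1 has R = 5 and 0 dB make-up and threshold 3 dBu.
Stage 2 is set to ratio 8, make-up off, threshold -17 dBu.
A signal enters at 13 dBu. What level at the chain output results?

-14.25 dBu

Stage 1: overshoot 10 dB → 10/5 = 2 dB → 5 dBu.
Stage 2: overshoot 22 dB → 22/8 = 2.75 dB → -14.25 dBu.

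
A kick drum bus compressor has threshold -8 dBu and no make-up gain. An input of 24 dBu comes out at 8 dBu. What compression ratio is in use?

2:1

Input overshoot = 24 − (-8) = 32 dB; output overshoot = 8 − (-8) = 16 dB.
Ratio = 32 / 16 = 2.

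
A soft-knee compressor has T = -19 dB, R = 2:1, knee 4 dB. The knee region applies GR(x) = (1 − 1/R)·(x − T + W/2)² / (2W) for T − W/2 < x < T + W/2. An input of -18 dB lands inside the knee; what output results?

-18.5625 dB

x − T + W/2 = -18 − (-19) + 2 = 3.
GR = (1 − 1/2) × 3² / 8 = 0.5 × 9 / 8 = 0.5625 dB.
Output = -18 − 0.5625 = -18.5625 dB.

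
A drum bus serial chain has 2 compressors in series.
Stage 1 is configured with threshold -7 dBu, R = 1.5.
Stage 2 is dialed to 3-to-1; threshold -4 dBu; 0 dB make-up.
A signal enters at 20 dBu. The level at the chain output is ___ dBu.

Stage 1: 27 dB above -7 dBu, reduced 1.5:1 to 18 dB above → 11 dBu.
Stage 2: 11 dBu is 15 dB over -4 dBu; at 3:1 that becomes 5 dB over, giving 1 dBu.

1 dBu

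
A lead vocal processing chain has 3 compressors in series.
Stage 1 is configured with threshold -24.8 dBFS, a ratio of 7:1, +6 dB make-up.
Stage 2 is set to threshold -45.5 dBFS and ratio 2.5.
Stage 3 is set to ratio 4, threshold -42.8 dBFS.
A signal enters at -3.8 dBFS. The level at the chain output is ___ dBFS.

-40.505 dBFS

Stage 1: 21 dB above -24.8 dBFS, reduced 7:1 to 3 dB above → -21.8 dBFS; +6 dB make-up → -15.8 dBFS.
Stage 2: -15.8 dBFS is 29.7 dB over -45.5 dBFS; at 2.5:1 that becomes 11.88 dB over, giving -33.62 dBFS.
Stage 3: -33.62 dBFS is 9.18 dB over -42.8 dBFS; at 4:1 that becomes 2.295 dB over, giving -40.505 dBFS.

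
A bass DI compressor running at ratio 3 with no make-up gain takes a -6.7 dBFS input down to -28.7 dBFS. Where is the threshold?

Input is 33 dB above T (since output overshoot × R = input overshoot: (-28.7 − T)·3 = -6.7 − T gives T = -39.7 dBFS).
Check: -39.7 + (-6.7 − (-39.7))/3 = -39.7 + 11 = -28.7 dBFS. ✓

-39.7 dBFS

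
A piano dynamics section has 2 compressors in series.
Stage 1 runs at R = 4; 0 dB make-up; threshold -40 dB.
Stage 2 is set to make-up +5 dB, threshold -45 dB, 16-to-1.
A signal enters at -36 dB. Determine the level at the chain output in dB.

-39.625 dB

Stage 1: -36 dB is 4 dB over -40 dB; at 4:1 that becomes 1 dB over, giving -39 dB.
Stage 2: overshoot 6 dB → 6/16 = 0.375 dB → -44.625 dB; +5 dB make-up → -39.625 dB.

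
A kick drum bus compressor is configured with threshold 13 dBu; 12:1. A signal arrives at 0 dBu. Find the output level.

0 dBu

0 dBu is 13 dB below the 13 dBu threshold, so no gain reduction is applied.
Output = input = 0 dBu.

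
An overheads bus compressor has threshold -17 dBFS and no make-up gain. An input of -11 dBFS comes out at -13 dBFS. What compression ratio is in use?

Input overshoot = -11 − (-17) = 6 dB; output overshoot = -13 − (-17) = 4 dB.
Ratio = 6 / 4 = 1.5.

1.5:1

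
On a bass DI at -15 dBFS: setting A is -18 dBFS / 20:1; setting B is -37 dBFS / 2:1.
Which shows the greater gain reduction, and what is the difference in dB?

A: 3 dB over, compressed to 0.15 dB over, so 2.85 dB of GR.
B: 22 dB over, compressed to 11 dB over, so 11 dB of GR.
Difference: 8.15 dB in favour of B.

B, by 8.15 dB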